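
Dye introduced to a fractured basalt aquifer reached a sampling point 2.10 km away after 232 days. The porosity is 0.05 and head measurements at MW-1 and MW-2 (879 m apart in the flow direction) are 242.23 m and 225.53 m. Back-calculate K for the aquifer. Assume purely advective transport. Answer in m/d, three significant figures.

23.8 m/d

Hydraulic gradient i = (242.23 − 225.53) / 879 = 16.70 / 879 = 0.01900
L = 2.10 km = 2100 m
v = L / t = 2100 / 232 = 9.052 m/d
K = v · n / i = 9.052 × 0.05 / 0.01900 = 23.8 m/d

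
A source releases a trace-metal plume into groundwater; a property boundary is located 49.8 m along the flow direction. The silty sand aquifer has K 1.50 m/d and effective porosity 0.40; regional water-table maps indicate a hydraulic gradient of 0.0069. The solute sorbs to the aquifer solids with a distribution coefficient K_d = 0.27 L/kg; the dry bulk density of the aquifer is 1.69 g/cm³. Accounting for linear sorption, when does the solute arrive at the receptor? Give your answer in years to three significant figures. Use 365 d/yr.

11.3 years

q = Ki = 1.50 × 0.0069 = 0.01035 m/d
Average linear velocity = 0.01035 / 0.40 = 0.02588 m/d
Retardation R = 1 + ρ_b·K_d/n = 1 + 1.69×0.27/0.40 = 2.141
Contaminant velocity v_c = v/R = 0.02588/2.141 = 0.01209 m/d
t = L/v_c = 49.8/0.01209 = 4120 d
   = 4120/365 = 11.3 yr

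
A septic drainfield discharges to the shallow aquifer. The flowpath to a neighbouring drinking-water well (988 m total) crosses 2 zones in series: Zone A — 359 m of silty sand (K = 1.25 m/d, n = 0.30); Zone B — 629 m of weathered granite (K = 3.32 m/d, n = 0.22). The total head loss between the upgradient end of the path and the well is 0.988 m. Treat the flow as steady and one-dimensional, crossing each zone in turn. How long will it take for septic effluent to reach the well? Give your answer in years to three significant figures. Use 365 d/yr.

325 years

Continuity: the same q passes through each zone, so ΔH = q·Σ(L_j/K_j) — the zones act as resistances in series.
Σ(L/K) = 359/1.25 + 629/3.32 = 287.2 + 189.5 = 476.7 d
q = ΔH / Σ(L/K) = 0.988 / 476.7 = 0.002073 m/d (same in every zone)
Zone A: v = q/n = 0.002073/0.30 = 0.006909 m/d → t_A = 359/0.006909 = 51960 d
Zone B: v = q/n = 0.002073/0.22 = 0.009422 m/d → t_B = 629/0.009422 = 66760 d
Total t = 51960 + 66760 = 118700 d
   = 118700 / 365 = 325 yr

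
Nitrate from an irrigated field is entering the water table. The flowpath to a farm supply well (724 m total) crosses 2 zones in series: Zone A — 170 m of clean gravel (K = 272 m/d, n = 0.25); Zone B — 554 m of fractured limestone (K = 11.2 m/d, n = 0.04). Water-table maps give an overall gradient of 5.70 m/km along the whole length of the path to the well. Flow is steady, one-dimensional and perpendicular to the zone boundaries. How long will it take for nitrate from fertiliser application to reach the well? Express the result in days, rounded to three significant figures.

For zones in series the flux q is common to all zones; the equivalent conductivity is the harmonic (thickness-weighted) mean, K_eq = L_total / Σ(L_j/K_j).
Σ(L/K) = 170/272 + 554/11.2 = 0.6250 + 49.46 = 50.09 d
K_eq = L_total / Σ(L/K) = 724 / 50.09 = 14.45 m/d
q = K_eq · i = 14.45 × 0.0057 = 0.08239 m/d (same in every zone)
Zone A: v = q/n = 0.08239/0.25 = 0.3296 m/d → t_A = 170/0.3296 = 515.8 d
Zone B: v = q/n = 0.08239/0.04 = 2.060 m/d → t_B = 554/2.060 = 269.0 d
Total t = 515.8 + 269.0 = 784.8 d

785 days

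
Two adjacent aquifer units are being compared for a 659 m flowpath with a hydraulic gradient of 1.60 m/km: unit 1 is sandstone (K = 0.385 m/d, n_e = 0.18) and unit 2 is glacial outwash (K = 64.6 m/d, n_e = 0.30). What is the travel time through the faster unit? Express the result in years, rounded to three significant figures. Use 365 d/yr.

5.24 years

Unit 1 (sandstone): v = 0.385×0.0016/0.18 = 0.003422 m/d, t = 659/0.003422 = 192600 d
Unit 2 (glacial outwash): v = 64.6×0.0016/0.30 = 0.3445 m/d, t = 659/0.3445 = 1913 d
Faster: 1913 d / 365 = 5.24 yr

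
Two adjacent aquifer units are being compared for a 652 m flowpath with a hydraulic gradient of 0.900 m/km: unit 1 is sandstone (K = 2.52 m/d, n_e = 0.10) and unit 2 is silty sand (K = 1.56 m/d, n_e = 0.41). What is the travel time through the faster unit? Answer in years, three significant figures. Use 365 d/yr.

Unit 1 (sandstone): v = 2.52×9.0e-4/0.10 = 0.02268 m/d, t = 652/0.02268 = 28750 d
Unit 2 (silty sand): v = 1.56×9.0e-4/0.41 = 0.003424 m/d, t = 652/0.003424 = 190400 d
Faster: 28750 d / 365 = 78.8 yr

78.8 years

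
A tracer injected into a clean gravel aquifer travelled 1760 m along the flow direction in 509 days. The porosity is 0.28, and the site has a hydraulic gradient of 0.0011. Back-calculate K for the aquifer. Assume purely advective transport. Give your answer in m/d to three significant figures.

880 m/d

v = L / t = 1760 / 509 = 3.458 m/d
K = v · n / i = 3.458 × 0.28 / 0.0011 = 880 m/d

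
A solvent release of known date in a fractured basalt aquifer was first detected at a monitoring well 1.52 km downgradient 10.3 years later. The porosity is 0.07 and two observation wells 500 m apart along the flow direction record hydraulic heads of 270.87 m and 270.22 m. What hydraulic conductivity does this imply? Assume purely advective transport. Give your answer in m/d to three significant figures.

Hydraulic gradient i = (270.87 − 270.22) / 500 = 0.65 / 500 = 0.001300
t = 10.3 years = 3760 d
L = 1.52 km = 1520 m
v = L / t = 1520 / 3760 = 0.4043 m/d
K = v · n / i = 0.4043 × 0.07 / 0.001300 = 21.8 m/d

21.8 m/d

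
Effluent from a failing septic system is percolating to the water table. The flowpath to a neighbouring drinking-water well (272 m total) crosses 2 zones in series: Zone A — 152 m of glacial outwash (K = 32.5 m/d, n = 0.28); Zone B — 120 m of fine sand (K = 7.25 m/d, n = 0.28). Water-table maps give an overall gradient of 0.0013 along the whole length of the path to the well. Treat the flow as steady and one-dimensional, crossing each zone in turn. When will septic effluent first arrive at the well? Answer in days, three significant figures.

4570 days

Steady 1-D flow in series ⇒ the Darcy flux q is identical in every zone and the zone head losses add (resistances L/K in series).
Σ(L/K) = 152/32.5 + 120/7.25 = 4.677 + 16.55 = 21.23 d
K_eq = L_total / Σ(L/K) = 272 / 21.23 = 12.81 m/d
q = K_eq · i = 12.81 × 0.0013 = 0.01666 m/d (same in every zone)
Zone A: v = q/n = 0.01666/0.28 = 0.05949 m/d → t_A = 152/0.05949 = 2555 d
Zone B: v = q/n = 0.01666/0.28 = 0.05949 m/d → t_B = 120/0.05949 = 2017 d
Total t = 2555 + 2017 = 4572 d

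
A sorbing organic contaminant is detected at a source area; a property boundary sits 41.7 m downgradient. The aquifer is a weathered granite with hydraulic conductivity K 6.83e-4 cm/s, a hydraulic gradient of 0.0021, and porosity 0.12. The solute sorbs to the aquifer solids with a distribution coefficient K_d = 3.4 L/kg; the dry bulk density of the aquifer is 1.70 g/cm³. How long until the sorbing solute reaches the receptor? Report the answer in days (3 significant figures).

199000 days

K = 6.83e-4 cm/s × 864 = 0.5901 m/d
q = Ki = 0.5901 × 0.0021 = 0.001239 m/d
v = Ki/n = 0.5901·0.0021/0.12 = 0.01033 m/d
Retardation R = 1 + ρ_b·K_d/n = 1 + 1.70×3.4/0.12 = 49.17
Contaminant velocity v_c = v/R = 0.01033/49.17 = 2.100e-4 m/d
t = L/v_c = 41.7/2.100e-4 = 198500 d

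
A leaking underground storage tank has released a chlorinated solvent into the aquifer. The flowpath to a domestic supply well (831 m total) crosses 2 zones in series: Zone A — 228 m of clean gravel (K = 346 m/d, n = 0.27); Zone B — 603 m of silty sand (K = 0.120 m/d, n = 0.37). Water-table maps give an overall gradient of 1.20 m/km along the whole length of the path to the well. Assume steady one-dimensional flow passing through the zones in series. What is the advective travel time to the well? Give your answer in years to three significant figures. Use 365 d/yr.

Steady 1-D flow in series ⇒ the Darcy flux q is identical in every zone and the zone head losses add (resistances L/K in series).
Σ(L/K) = 228/346 + 603/0.120 = 0.6590 + 5025 = 5026 d
K_eq = L_total / Σ(L/K) = 831 / 5026 = 0.1654 m/d
q = K_eq · i = 0.1654 × 0.0012 = 1.984e-4 m/d (same in every zone)
Zone A: v = q/n = 1.984e-4/0.27 = 7.349e-4 m/d → t_A = 228/7.349e-4 = 310200 d
Zone B: v = q/n = 1.984e-4/0.37 = 5.363e-4 m/d → t_B = 603/5.363e-4 = 1.124e6 d
Total t = 310200 + 1.124e6 = 1.435e6 d
   = 1.435e6 / 365 = 3930 yr

3930 years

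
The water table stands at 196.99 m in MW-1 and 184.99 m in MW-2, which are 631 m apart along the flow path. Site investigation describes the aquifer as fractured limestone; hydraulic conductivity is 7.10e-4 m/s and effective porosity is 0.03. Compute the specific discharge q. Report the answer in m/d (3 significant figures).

1.17 m/d

Hydraulic gradient i = (196.99 − 184.99) / 631 = 12.00 / 631 = 0.01902
K = 7.10e-4 m/s × 86400 s/d = 61.34 m/d
q = Ki = 61.34 × 0.01902 = 1.167 m/d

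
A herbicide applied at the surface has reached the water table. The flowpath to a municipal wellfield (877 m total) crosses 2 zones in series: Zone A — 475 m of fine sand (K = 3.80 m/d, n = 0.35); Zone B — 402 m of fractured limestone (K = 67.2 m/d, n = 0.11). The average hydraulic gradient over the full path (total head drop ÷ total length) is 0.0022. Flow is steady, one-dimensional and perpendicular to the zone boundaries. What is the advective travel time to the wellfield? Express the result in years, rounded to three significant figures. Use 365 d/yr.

39.1 years

For zones in series the flux q is common to all zones; the equivalent conductivity is the harmonic (thickness-weighted) mean, K_eq = L_total / Σ(L_j/K_j).
Σ(L/K) = 475/3.80 + 402/67.2 = 125.0 + 5.982 = 131.0 d
K_eq = L_total / Σ(L/K) = 877 / 131.0 = 6.696 m/d
q = K_eq · i = 6.696 × 0.0022 = 0.01473 m/d (same in every zone)
Zone A: v = q/n = 0.01473/0.35 = 0.04209 m/d → t_A = 475/0.04209 = 11290 d
Zone B: v = q/n = 0.01473/0.11 = 0.1339 m/d → t_B = 402/0.1339 = 3002 d
Total t = 11290 + 3002 = 14290 d
   = 14290 / 365 = 39.1 yr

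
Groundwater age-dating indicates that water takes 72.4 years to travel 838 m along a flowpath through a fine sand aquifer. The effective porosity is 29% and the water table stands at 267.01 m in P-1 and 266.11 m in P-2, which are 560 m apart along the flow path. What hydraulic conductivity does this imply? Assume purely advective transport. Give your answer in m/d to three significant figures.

5.72 m/d

Hydraulic gradient i = (267.01 − 266.11) / 560 = 0.90 / 560 = 0.001607
t = 72.4 years = 26430 d
v = L / t = 838 / 26430 = 0.03171 m/d
K = v · n / i = 0.03171 × 0.29 / 0.001607 = 5.72 m/d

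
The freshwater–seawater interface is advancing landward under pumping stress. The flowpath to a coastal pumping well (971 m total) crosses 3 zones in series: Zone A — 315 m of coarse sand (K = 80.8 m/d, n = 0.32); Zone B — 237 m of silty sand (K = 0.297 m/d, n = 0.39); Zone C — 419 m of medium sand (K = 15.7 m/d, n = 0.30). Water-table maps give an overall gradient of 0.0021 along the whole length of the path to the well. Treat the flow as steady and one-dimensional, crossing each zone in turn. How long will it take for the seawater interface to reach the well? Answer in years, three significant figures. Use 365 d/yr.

For zones in series the flux q is common to all zones; the equivalent conductivity is the harmonic (thickness-weighted) mean, K_eq = L_total / Σ(L_j/K_j).
Σ(L/K) = 315/80.8 + 237/0.297 + 419/15.7 = 3.899 + 798.0 + 26.69 = 828.6 d
K_eq = L_total / Σ(L/K) = 971 / 828.6 = 1.172 m/d
q = K_eq · i = 1.172 × 0.0021 = 0.002461 m/d (same in every zone)
Zone A: v = q/n = 0.002461/0.32 = 0.007691 m/d → t_A = 315/0.007691 = 40960 d
Zone B: v = q/n = 0.002461/0.39 = 0.006310 m/d → t_B = 237/0.006310 = 37560 d
Zone C: v = q/n = 0.002461/0.30 = 0.008203 m/d → t_C = 419/0.008203 = 51080 d
Total t = 40960 + 37560 + 51080 = 129600 d
   = 129600 / 365 = 355 yr

355 years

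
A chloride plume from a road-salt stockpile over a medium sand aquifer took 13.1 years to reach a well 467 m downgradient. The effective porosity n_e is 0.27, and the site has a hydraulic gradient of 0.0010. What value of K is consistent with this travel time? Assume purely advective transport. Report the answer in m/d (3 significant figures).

26.4 m/d

t = 13.1 years = 4782 d
v = L / t = 467 / 4782 = 0.09767 m/d
K = v · n / i = 0.09767 × 0.27 / 0.0010 = 26.4 m/d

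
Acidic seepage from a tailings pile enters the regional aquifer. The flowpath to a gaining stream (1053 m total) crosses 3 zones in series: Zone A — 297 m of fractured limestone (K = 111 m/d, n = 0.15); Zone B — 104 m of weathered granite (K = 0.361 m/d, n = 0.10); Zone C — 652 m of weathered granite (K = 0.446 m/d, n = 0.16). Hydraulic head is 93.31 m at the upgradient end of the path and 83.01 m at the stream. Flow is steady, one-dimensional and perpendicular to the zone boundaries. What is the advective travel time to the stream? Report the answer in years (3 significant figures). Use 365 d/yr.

74.3 years

Total head drop ΔH = 93.31 − 83.01 = 10.30 m
Continuity: the same q passes through each zone, so ΔH = q·Σ(L_j/K_j) — the zones act as resistances in series.
Σ(L/K) = 297/111 + 104/0.361 + 652/0.446 = 2.676 + 288.1 + 1462 = 1753 d
q = ΔH / Σ(L/K) = 10.30 / 1753 = 0.005877 m/d (same in every zone)
Zone A: v = q/n = 0.005877/0.15 = 0.03918 m/d → t_A = 297/0.03918 = 7581 d
Zone B: v = q/n = 0.005877/0.10 = 0.05877 m/d → t_B = 104/0.05877 = 1770 d
Zone C: v = q/n = 0.005877/0.16 = 0.03673 m/d → t_C = 652/0.03673 = 17750 d
Total t = 7581 + 1770 + 17750 = 27100 d
   = 27100 / 365 = 74.3 yr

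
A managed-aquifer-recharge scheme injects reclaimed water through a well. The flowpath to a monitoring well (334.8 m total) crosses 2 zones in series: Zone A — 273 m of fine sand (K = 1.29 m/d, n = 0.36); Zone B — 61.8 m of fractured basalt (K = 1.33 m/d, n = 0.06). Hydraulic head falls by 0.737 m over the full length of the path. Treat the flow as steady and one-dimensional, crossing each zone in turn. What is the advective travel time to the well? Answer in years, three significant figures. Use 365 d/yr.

97.9 years

Steady 1-D flow in series ⇒ the Darcy flux q is identical in every zone and the zone head losses add (resistances L/K in series).
Σ(L/K) = 273/1.29 + 61.8/1.33 = 211.6 + 46.47 = 258.1 d
q = ΔH / Σ(L/K) = 0.737 / 258.1 = 0.002856 m/d (same in every zone)
Zone A: v = q/n = 0.002856/0.36 = 0.007932 m/d → t_A = 273/0.007932 = 34420 d
Zone B: v = q/n = 0.002856/0.06 = 0.04759 m/d → t_B = 61.8/0.04759 = 1299 d
Total t = 34420 + 1299 = 35720 d
   = 35720 / 365 = 97.9 yr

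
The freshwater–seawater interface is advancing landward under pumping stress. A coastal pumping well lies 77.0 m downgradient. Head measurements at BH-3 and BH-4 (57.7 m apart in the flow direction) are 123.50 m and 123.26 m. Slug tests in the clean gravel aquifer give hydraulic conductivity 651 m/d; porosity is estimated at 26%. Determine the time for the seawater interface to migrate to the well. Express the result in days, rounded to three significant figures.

Hydraulic gradient i = (123.50 − 123.26) / 57.7 = 0.24 / 57.7 = 0.004159
q = Ki = 651 × 0.004159 = 2.708 m/d
Average linear velocity = 2.708 / 0.26 = 10.41 m/d
t = L / v = 77.0 / 10.41 = 7.393 d

7.39 days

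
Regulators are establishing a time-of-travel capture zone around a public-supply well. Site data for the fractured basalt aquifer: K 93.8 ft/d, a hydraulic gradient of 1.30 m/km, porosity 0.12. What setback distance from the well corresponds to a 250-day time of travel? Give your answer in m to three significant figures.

77.4 m

K = 93.8 ft/d × 0.3048 = 28.59 m/d
Darcy flux q = K·i = 28.59 × 0.0013 = 0.03717 m/d
v_s = q/n_e = 0.03717/0.12 = 0.3097 m/d
L = v × T = 0.3097 × 250 = 77.43 m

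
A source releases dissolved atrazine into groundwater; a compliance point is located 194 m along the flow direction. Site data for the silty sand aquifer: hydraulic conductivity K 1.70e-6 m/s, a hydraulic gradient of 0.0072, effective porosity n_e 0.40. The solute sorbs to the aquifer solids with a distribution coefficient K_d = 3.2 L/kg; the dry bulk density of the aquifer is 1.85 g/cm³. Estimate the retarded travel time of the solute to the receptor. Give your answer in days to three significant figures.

1.16e6 days

K = 1.70e-6 m/s × 86400 s/d = 0.1469 m/d
Specific discharge q = 0.1469 × 0.0072 = 0.001058 m/d
v = Ki/n = 0.1469·0.0072/0.40 = 0.002644 m/d
Retardation R = 1 + ρ_b·K_d/n = 1 + 1.85×3.2/0.40 = 15.80
Contaminant velocity v_c = v/R = 0.002644/15.80 = 1.673e-4 m/d
t = L/v_c = 194/1.673e-4 = 1.159e6 d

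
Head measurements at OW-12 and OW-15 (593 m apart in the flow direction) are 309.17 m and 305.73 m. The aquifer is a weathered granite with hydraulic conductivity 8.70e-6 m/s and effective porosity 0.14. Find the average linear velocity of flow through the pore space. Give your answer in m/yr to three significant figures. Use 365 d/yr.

Hydraulic gradient i = (309.17 − 305.73) / 593 = 3.44 / 593 = 0.005801
K = 8.70e-6 m/s × 86400 s/d = 0.7517 m/d
Darcy flux q = K·i = 0.7517 × 0.005801 = 0.004361 m/d
Average linear velocity = 0.004361 / 0.14 = 0.03115 m/d
   = 0.03115 × 365 = 11.4 m/yr

11.4 m/yr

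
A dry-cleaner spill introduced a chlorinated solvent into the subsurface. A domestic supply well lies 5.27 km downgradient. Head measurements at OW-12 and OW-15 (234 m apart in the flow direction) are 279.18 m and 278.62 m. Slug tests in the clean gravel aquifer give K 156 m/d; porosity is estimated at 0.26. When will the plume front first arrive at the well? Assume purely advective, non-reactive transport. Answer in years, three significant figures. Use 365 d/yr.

Hydraulic gradient i = (279.18 − 278.62) / 234 = 0.56 / 234 = 0.002393
Darcy flux q = K·i = 156 × 0.002393 = 0.3733 m/d
v_s = q/n_e = 0.3733/0.26 = 1.436 m/d
L = 5.27 km = 5270 m
t = L / v = 5270 / 1.436 = 3670 d
   = 3670 / 365 = 10.1 yr

10.1 years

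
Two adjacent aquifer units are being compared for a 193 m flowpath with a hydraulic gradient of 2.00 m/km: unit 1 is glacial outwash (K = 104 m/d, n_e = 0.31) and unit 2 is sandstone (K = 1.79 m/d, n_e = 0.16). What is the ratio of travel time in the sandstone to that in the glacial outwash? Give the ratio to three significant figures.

Unit 1 (glacial outwash): v = 104×0.0020/0.31 = 0.6710 m/d, t = 193/0.6710 = 287.6 d
Unit 2 (sandstone): v = 1.79×0.0020/0.16 = 0.02238 m/d, t = 193/0.02238 = 8626 d
t(sandstone) / t(glacial outwash) = 8626/287.6 = 30.0

30.0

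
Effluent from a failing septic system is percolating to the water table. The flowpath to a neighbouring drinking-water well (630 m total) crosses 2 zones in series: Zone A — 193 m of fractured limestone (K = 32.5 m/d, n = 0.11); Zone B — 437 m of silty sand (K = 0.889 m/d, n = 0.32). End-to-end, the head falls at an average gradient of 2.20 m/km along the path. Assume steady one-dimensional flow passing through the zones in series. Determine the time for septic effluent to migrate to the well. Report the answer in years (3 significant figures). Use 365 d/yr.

Continuity: the same q passes through each zone, so ΔH = q·Σ(L_j/K_j) — the zones act as resistances in series.
Σ(L/K) = 193/32.5 + 437/0.889 = 5.938 + 491.6 = 497.5 d
K_eq = L_total / Σ(L/K) = 630 / 497.5 = 1.266 m/d
q = K_eq · i = 1.266 × 0.0022 = 0.002786 m/d (same in every zone)
Zone A: v = q/n = 0.002786/0.11 = 0.02533 m/d → t_A = 193/0.02533 = 7620 d
Zone B: v = q/n = 0.002786/0.32 = 0.008706 m/d → t_B = 437/0.008706 = 50200 d
Total t = 7620 + 50200 = 57820 d
   = 57820 / 365 = 158 yr

158 years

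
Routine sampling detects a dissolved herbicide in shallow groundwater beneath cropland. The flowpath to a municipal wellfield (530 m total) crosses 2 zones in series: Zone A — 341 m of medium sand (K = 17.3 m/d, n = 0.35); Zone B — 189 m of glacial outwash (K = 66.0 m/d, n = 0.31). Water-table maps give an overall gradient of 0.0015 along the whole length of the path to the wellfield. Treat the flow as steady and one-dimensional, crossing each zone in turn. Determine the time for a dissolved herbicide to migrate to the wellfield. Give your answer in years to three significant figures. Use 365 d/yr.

13.8 years

Steady 1-D flow in series ⇒ the Darcy flux q is identical in every zone and the zone head losses add (resistances L/K in series).
Σ(L/K) = 341/17.3 + 189/66.0 = 19.71 + 2.864 = 22.57 d
K_eq = L_total / Σ(L/K) = 530 / 22.57 = 23.48 m/d
q = K_eq · i = 23.48 × 0.0015 = 0.03522 m/d (same in every zone)
Zone A: v = q/n = 0.03522/0.35 = 0.1006 m/d → t_A = 341/0.1006 = 3389 d
Zone B: v = q/n = 0.03522/0.31 = 0.1136 m/d → t_B = 189/0.1136 = 1664 d
Total t = 3389 + 1664 = 5053 d
   = 5053 / 365 = 13.8 yr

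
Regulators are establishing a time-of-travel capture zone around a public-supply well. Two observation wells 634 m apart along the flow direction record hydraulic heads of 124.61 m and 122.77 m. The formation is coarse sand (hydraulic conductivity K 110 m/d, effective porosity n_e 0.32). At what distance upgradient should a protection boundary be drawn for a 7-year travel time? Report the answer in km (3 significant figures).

Hydraulic gradient i = (124.61 − 122.77) / 634 = 1.84 / 634 = 0.002902
q = Ki = 110 × 0.002902 = 0.3192 m/d
Average linear velocity = 0.3192 / 0.32 = 0.9976 m/d
T = 7 yr × 365 = 2555 d
L = v × T = 0.9976 × 2555 = 2549 m
   = 2.55 km

2.55 km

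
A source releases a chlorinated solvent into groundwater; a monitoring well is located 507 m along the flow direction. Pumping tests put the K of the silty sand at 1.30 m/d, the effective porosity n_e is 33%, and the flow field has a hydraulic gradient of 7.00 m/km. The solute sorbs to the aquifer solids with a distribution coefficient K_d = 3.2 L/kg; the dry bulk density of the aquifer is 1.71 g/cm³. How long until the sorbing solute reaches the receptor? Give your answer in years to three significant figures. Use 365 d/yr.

886 years

q = Ki = 1.30 × 0.0070 = 0.009100 m/d
v_s = q/n_e = 0.009100/0.33 = 0.02758 m/d
Retardation R = 1 + ρ_b·K_d/n = 1 + 1.71×3.2/0.33 = 17.58
Contaminant velocity v_c = v/R = 0.02758/17.58 = 0.001568 m/d
t = L/v_c = 507/0.001568 = 323300 d
   = 323300/365 = 886 yr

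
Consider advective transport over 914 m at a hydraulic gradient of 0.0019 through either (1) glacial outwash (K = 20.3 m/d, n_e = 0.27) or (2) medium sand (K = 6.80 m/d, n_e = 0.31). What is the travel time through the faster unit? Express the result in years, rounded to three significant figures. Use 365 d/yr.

Unit 1 (glacial outwash): v = 20.3×0.0019/0.27 = 0.1429 m/d, t = 914/0.1429 = 6398 d
Unit 2 (medium sand): v = 6.80×0.0019/0.31 = 0.04168 m/d, t = 914/0.04168 = 21930 d
Faster: 6398 d / 365 = 17.5 yr

17.5 years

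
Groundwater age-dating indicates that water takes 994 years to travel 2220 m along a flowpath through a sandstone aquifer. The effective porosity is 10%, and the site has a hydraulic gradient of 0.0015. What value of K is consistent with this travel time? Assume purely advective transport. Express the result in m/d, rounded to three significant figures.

0.408 m/d

t = 994 years = 362800 d
v = L / t = 2220 / 362800 = 0.006119 m/d
K = v · n / i = 0.006119 × 0.10 / 0.0015 = 0.408 m/d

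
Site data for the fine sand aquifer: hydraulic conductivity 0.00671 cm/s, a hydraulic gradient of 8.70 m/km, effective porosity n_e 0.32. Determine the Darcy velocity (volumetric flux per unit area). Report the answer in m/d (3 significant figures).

K = 0.00671 cm/s × 864 = 5.797 m/d
Darcy flux q = K·i = 5.797 × 0.0087 = 0.05044 m/d

0.0504 m/d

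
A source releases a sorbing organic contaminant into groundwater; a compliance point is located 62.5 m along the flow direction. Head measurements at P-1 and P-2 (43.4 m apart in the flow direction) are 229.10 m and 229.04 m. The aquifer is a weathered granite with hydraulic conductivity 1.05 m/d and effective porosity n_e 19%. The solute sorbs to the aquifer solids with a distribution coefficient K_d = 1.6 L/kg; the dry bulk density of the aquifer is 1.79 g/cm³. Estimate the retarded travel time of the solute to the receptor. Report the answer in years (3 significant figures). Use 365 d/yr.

Hydraulic gradient i = (229.10 − 229.04) / 43.4 = 0.06 / 43.4 = 0.001382
q = Ki = 1.05 × 0.001382 = 0.001452 m/d
Average linear velocity = 0.001452 / 0.19 = 0.007640 m/d
Retardation R = 1 + ρ_b·K_d/n = 1 + 1.79×1.6/0.19 = 16.07
Contaminant velocity v_c = v/R = 0.007640/16.07 = 4.753e-4 m/d
t = L/v_c = 62.5/4.753e-4 = 131500 d
   = 131500/365 = 360 yr

360 years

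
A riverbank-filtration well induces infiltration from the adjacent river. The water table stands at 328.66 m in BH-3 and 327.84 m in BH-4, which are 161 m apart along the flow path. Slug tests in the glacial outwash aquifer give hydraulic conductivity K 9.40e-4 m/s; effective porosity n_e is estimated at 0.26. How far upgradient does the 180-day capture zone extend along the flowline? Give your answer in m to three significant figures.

286 m

Hydraulic gradient i = (328.66 − 327.84) / 161 = 0.82 / 161 = 0.005093
K = 9.40e-4 m/s × 86400 s/d = 81.22 m/d
Darcy flux q = K·i = 81.22 × 0.005093 = 0.4136 m/d
Seepage velocity v = q / n = 0.4136 / 0.26 = 1.591 m/d
L = v × T = 1.591 × 180 = 286.4 m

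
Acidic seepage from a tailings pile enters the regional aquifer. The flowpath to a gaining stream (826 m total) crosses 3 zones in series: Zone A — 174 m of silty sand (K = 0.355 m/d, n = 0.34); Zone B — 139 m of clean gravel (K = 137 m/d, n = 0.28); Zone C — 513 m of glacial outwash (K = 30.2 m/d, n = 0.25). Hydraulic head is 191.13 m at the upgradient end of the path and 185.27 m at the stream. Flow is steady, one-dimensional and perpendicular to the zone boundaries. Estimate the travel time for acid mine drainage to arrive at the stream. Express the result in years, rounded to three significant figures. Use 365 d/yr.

53.8 years

Total head drop ΔH = 191.13 − 185.27 = 5.86 m
Continuity: the same q passes through each zone, so ΔH = q·Σ(L_j/K_j) — the zones act as resistances in series.
Σ(L/K) = 174/0.355 + 139/137 + 513/30.2 = 490.1 + 1.015 + 16.99 = 508.1 d
q = ΔH / Σ(L/K) = 5.86 / 508.1 = 0.01153 m/d (same in every zone)
Zone A: v = q/n = 0.01153/0.34 = 0.03392 m/d → t_A = 174/0.03392 = 5130 d
Zone B: v = q/n = 0.01153/0.28 = 0.04119 m/d → t_B = 139/0.04119 = 3375 d
Zone C: v = q/n = 0.01153/0.25 = 0.04613 m/d → t_C = 513/0.04613 = 11120 d
Total t = 5130 + 3375 + 11120 = 19630 d
   = 19630 / 365 = 53.8 yr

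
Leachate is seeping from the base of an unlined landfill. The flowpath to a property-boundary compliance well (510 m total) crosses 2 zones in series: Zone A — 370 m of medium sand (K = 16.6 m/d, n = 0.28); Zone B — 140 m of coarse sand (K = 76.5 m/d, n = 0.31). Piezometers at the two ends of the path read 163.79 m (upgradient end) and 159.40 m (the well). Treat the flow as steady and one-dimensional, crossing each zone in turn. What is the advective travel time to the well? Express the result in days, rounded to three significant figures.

Total head drop ΔH = 163.79 − 159.40 = 4.39 m
Continuity: the same q passes through each zone, so ΔH = q·Σ(L_j/K_j) — the zones act as resistances in series.
Σ(L/K) = 370/16.6 + 140/76.5 = 22.29 + 1.830 = 24.12 d
q = ΔH / Σ(L/K) = 4.39 / 24.12 = 0.1820 m/d (same in every zone)
Zone A: v = q/n = 0.1820/0.28 = 0.6500 m/d → t_A = 370/0.6500 = 569.2 d
Zone B: v = q/n = 0.1820/0.31 = 0.5871 m/d → t_B = 140/0.5871 = 238.4 d
Total t = 569.2 + 238.4 = 807.6 d

808 days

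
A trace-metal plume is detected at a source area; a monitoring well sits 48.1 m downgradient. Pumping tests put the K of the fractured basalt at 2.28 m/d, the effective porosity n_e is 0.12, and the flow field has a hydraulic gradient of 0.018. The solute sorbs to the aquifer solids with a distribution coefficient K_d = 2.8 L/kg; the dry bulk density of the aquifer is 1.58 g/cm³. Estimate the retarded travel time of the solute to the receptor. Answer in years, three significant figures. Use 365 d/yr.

Darcy flux q = K·i = 2.28 × 0.018 = 0.04104 m/d
Average linear velocity = 0.04104 / 0.12 = 0.3420 m/d
Retardation R = 1 + ρ_b·K_d/n = 1 + 1.58×2.8/0.12 = 37.87
Contaminant velocity v_c = v/R = 0.3420/37.87 = 0.009032 m/d
t = L/v_c = 48.1/0.009032 = 5326 d
   = 5326/365 = 14.6 yr

14.6 years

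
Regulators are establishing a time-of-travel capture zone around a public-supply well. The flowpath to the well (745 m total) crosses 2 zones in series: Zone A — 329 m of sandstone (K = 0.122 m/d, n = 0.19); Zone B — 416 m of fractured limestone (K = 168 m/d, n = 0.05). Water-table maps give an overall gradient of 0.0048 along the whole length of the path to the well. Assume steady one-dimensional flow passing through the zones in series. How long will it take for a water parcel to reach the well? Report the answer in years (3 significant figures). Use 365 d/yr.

172 years

For zones in series the flux q is common to all zones; the equivalent conductivity is the harmonic (thickness-weighted) mean, K_eq = L_total / Σ(L_j/K_j).
Σ(L/K) = 329/0.122 + 416/168 = 2697 + 2.476 = 2699 d
K_eq = L_total / Σ(L/K) = 745 / 2699 = 0.2760 m/d
q = K_eq · i = 0.2760 × 0.0048 = 0.001325 m/d (same in every zone)
Zone A: v = q/n = 0.001325/0.19 = 0.006973 m/d → t_A = 329/0.006973 = 47180 d
Zone B: v = q/n = 0.001325/0.05 = 0.02650 m/d → t_B = 416/0.02650 = 15700 d
Total t = 47180 + 15700 = 62880 d
   = 62880 / 365 = 172 yr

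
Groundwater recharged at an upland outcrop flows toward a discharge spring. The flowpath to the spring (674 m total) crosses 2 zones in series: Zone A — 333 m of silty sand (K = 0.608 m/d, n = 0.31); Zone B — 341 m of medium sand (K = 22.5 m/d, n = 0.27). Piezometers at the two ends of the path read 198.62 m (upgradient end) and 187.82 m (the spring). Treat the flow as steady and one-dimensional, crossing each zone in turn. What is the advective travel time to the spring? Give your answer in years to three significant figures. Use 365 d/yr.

Total head drop ΔH = 198.62 − 187.82 = 10.80 m
Continuity: the same q passes through each zone, so ΔH = q·Σ(L_j/K_j) — the zones act as resistances in series.
Σ(L/K) = 333/0.608 + 341/22.5 = 547.7 + 15.16 = 562.9 d
q = ΔH / Σ(L/K) = 10.80 / 562.9 = 0.01919 m/d (same in every zone)
Zone A: v = q/n = 0.01919/0.31 = 0.06190 m/d → t_A = 333/0.06190 = 5380 d
Zone B: v = q/n = 0.01919/0.27 = 0.07107 m/d → t_B = 341/0.07107 = 4798 d
Total t = 5380 + 4798 = 10180 d
   = 10180 / 365 = 27.9 yr

27.9 years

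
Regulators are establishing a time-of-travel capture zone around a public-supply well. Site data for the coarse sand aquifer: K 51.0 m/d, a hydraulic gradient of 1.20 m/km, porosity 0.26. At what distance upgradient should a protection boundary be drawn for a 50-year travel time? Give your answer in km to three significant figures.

4.30 km

q = Ki = 51.0 × 0.0012 = 0.06120 m/d
v = Ki/n = 51.0·0.0012/0.26 = 0.2354 m/d
T = 50 yr × 365 = 18250 d
L = v × T = 0.2354 × 18250 = 4296 m
   = 4.30 km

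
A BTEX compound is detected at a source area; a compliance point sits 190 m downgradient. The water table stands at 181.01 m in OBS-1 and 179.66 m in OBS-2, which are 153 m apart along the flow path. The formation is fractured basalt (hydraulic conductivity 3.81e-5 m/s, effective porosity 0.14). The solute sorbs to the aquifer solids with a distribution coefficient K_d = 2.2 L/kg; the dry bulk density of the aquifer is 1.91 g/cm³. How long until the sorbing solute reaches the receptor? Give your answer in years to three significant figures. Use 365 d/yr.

77.8 years

Hydraulic gradient i = (181.01 − 179.66) / 153 = 1.35 / 153 = 0.008824
K = 3.81e-5 m/s × 86400 s/d = 3.292 m/d
q = Ki = 3.292 × 0.008824 = 0.02905 m/d
v = Ki/n = 3.292·0.008824/0.14 = 0.2075 m/d
Retardation R = 1 + ρ_b·K_d/n = 1 + 1.91×2.2/0.14 = 31.01
Contaminant velocity v_c = v/R = 0.2075/31.01 = 0.006689 m/d
t = L/v_c = 190/0.006689 = 28400 d
   = 28400/365 = 77.8 yr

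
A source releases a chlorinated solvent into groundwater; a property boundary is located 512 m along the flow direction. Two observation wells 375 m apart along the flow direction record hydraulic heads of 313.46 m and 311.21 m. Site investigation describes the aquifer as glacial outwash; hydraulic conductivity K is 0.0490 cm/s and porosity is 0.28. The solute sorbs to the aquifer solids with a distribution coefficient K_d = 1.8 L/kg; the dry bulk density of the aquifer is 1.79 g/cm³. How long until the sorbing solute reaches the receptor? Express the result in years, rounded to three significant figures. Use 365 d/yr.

19.3 years

Hydraulic gradient i = (313.46 − 311.21) / 375 = 2.25 / 375 = 0.006000
K = 0.0490 cm/s × 864 = 42.34 m/d
q = Ki = 42.34 × 0.006000 = 0.2540 m/d
v = Ki/n = 42.34·0.006000/0.28 = 0.9072 m/d
Retardation R = 1 + ρ_b·K_d/n = 1 + 1.79×1.8/0.28 = 12.51
Contaminant velocity v_c = v/R = 0.9072/12.51 = 0.07253 m/d
t = L/v_c = 512/0.07253 = 7059 d
   = 7059/365 = 19.3 yr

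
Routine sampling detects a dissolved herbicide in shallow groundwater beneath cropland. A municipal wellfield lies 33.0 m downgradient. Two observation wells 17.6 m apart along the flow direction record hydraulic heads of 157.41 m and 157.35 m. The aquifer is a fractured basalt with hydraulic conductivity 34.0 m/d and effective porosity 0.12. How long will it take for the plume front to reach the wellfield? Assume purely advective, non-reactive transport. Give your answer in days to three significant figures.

Hydraulic gradient i = (157.41 − 157.35) / 17.6 = 0.06 / 17.6 = 0.003409
Specific discharge q = 34.0 × 0.003409 = 0.1159 m/d
v = Ki/n = 34.0·0.003409/0.12 = 0.9659 m/d
t = L / v = 33.0 / 0.9659 = 34.16 d

34.2 days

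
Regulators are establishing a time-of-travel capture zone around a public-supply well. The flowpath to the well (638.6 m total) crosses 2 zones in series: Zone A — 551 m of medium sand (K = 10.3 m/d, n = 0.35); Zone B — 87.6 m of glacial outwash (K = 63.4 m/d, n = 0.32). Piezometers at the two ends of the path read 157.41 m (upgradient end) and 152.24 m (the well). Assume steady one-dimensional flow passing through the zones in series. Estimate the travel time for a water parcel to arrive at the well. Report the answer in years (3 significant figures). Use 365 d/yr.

Total head drop ΔH = 157.41 − 152.24 = 5.17 m
Steady 1-D flow in series ⇒ the Darcy flux q is identical in every zone and the zone head losses add (resistances L/K in series).
Σ(L/K) = 551/10.3 + 87.6/63.4 = 53.50 + 1.382 = 54.88 d
q = ΔH / Σ(L/K) = 5.17 / 54.88 = 0.09421 m/d (same in every zone)
Zone A: v = q/n = 0.09421/0.35 = 0.2692 m/d → t_A = 551/0.2692 = 2047 d
Zone B: v = q/n = 0.09421/0.32 = 0.2944 m/d → t_B = 87.6/0.2944 = 297.5 d
Total t = 2047 + 297.5 = 2345 d
   = 2345 / 365 = 6.42 yr

6.42 years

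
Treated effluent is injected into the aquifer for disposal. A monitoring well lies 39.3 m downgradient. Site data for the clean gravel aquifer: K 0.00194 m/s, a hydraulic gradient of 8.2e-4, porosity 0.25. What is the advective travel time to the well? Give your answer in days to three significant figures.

71.5 days

K = 0.00194 m/s × 86400 s/d = 167.6 m/d
Darcy flux q = K·i = 167.6 × 8.2e-4 = 0.1374 m/d
Seepage velocity v = q / n = 0.1374 / 0.25 = 0.5498 m/d
t = L / v = 39.3 / 0.5498 = 71.48 d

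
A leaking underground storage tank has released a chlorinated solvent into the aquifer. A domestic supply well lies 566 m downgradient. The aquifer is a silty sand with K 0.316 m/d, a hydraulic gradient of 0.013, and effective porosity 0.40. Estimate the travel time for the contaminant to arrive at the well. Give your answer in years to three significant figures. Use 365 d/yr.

151 years

Darcy flux q = K·i = 0.316 × 0.013 = 0.004108 m/d
v_s = q/n_e = 0.004108/0.40 = 0.01027 m/d
t = L / v = 566 / 0.01027 = 55110 d
   = 55110 / 365 = 151 yr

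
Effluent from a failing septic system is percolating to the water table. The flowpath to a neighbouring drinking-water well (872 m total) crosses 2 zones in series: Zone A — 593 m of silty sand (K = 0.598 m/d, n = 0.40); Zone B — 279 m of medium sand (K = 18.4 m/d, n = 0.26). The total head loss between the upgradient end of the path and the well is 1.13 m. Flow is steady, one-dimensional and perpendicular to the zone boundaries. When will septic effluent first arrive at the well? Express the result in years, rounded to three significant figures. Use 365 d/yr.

756 years

Continuity: the same q passes through each zone, so ΔH = q·Σ(L_j/K_j) — the zones act as resistances in series.
Σ(L/K) = 593/0.598 + 279/18.4 = 991.6 + 15.16 = 1007 d
q = ΔH / Σ(L/K) = 1.13 / 1007 = 0.001122 m/d (same in every zone)
Zone A: v = q/n = 0.001122/0.40 = 0.002806 m/d → t_A = 593/0.002806 = 211300 d
Zone B: v = q/n = 0.001122/0.26 = 0.004317 m/d → t_B = 279/0.004317 = 64630 d
Total t = 211300 + 64630 = 276000 d
   = 276000 / 365 = 756 yr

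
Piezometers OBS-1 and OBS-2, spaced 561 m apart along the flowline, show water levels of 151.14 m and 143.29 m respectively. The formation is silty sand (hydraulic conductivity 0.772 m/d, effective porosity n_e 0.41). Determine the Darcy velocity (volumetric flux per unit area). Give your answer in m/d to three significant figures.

0.0108 m/d

Hydraulic gradient i = (151.14 − 143.29) / 561 = 7.85 / 561 = 0.01399
q = Ki = 0.772 × 0.01399 = 0.01080 m/d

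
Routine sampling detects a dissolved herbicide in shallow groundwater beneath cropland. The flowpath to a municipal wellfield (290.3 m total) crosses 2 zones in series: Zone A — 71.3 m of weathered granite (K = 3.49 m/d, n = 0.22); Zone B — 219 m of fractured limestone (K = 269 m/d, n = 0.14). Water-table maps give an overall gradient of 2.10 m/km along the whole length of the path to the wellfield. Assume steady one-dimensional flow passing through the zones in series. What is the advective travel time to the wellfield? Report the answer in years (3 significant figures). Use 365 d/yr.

Steady 1-D flow in series ⇒ the Darcy flux q is identical in every zone and the zone head losses add (resistances L/K in series).
Σ(L/K) = 71.3/3.49 + 219/269 = 20.43 + 0.8141 = 21.24 d
K_eq = L_total / Σ(L/K) = 290.3 / 21.24 = 13.67 m/d
q = K_eq · i = 13.67 × 0.0021 = 0.02870 m/d (same in every zone)
Zone A: v = q/n = 0.02870/0.22 = 0.1304 m/d → t_A = 71.3/0.1304 = 546.6 d
Zone B: v = q/n = 0.02870/0.14 = 0.2050 m/d → t_B = 219/0.2050 = 1068 d
Total t = 546.6 + 1068 = 1615 d
   = 1615 / 365 = 4.42 yr

4.42 years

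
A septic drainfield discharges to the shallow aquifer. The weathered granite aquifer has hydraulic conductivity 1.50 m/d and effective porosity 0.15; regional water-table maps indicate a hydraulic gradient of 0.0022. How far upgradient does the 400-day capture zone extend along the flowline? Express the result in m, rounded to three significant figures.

8.80 m

q = Ki = 1.50 × 0.0022 = 0.003300 m/d
Average linear velocity = 0.003300 / 0.15 = 0.02200 m/d
L = v × T = 0.02200 × 400 = 8.800 m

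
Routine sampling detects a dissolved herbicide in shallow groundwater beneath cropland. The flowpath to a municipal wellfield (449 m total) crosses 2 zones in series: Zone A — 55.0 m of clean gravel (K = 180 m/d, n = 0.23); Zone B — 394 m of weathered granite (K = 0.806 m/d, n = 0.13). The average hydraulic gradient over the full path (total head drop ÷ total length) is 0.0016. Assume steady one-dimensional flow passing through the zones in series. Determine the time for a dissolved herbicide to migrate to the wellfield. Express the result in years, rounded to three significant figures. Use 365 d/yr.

For zones in series the flux q is common to all zones; the equivalent conductivity is the harmonic (thickness-weighted) mean, K_eq = L_total / Σ(L_j/K_j).
Σ(L/K) = 55.0/180 + 394/0.806 = 0.3056 + 488.8 = 489.1 d
K_eq = L_total / Σ(L/K) = 449 / 489.1 = 0.9179 m/d
q = K_eq · i = 0.9179 × 0.0016 = 0.001469 m/d (same in every zone)
Zone A: v = q/n = 0.001469/0.23 = 0.006386 m/d → t_A = 55.0/0.006386 = 8613 d
Zone B: v = q/n = 0.001469/0.13 = 0.01130 m/d → t_B = 394/0.01130 = 34870 d
Total t = 8613 + 34870 = 43490 d
   = 43490 / 365 = 119 yr

119 years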